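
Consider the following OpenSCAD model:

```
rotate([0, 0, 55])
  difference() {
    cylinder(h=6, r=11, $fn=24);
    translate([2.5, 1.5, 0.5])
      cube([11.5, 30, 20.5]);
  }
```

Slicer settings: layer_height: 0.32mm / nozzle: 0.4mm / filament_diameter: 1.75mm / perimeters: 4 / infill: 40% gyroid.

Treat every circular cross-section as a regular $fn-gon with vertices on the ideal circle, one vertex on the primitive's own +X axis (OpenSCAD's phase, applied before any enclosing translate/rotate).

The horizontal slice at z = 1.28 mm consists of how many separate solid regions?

1

At z = 1.28 mm: the r=11 cylinder gives a regular 24-gon of circumradius 11 (constant along its height); the cube at (2.5, 1.5) is present — its section is the full 11.5×30 rectangle; Taking the first minus the rest: starting from the r=11 cylinder, the 11.5×30 cube at (2.5, 1.5) partially overlaps it — only the 54.26 mm² overlap (of its 345.00 mm²) is removed, clipping the outline — 1 connected region; (rotated 55° about Z; rotation is an isometry so areas/perimeters/island counts are preserved). The result has 1 disconnected region.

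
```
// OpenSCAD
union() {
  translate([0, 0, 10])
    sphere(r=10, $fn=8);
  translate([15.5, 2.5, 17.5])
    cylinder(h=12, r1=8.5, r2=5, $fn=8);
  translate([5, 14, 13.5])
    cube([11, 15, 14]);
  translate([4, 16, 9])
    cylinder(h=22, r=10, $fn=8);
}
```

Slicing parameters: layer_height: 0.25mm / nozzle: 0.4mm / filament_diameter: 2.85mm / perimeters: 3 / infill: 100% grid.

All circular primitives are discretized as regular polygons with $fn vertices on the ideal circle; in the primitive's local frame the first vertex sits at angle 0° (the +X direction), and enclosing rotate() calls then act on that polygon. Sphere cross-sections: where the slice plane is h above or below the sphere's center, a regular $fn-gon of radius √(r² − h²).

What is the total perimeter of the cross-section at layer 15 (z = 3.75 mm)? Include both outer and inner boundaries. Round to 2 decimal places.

At z = 3.75 mm: the sphere: section is a regular 8-gon, circumradius = √(r²−h²) = √(10²−6.25²) = 7.806 (perimeter = 2·8·7.806·sin(180°/8) = 47.80 mm); the cone at (15.5, 2.5) is not intersected at this z (z outside [17.5, 29.5]); the cube at (5, 14) is not intersected at this z (z outside [13.5, 27.5]); the cylinder at (4, 16) is absent (z outside [9, 31]); Taking the union: only the r=10 sphere is present, so the union is just that shape — boundary = 47.80 mm. Overall, the cross-section is a single solid region. Total boundary length (outer) = 47.80 mm.

47.80 mm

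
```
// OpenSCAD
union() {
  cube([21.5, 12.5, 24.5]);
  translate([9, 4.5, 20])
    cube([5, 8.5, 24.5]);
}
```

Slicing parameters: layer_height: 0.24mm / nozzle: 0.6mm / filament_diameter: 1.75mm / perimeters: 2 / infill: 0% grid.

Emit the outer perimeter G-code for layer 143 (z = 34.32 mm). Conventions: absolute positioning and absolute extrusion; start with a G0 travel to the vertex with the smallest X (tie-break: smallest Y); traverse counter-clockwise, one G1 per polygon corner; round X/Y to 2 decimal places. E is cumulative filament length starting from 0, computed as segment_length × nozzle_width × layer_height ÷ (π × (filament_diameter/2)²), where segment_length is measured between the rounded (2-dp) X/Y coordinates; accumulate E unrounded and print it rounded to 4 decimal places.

G0 X9.00 Y4.50 Z34.32
G1 X14.00 Y4.50 E0.2993
G1 X14.00 Y13.00 E0.8082
G1 X9.00 Y13.00 E1.1076
G1 X9.00 Y4.50 E1.6164

At z = 34.32 mm: the cube is not intersected at this z (z outside [0, 24.5]); the cube at (9, 4.5) (footprint 5×8.5) is included at this height; Merging all regions: only the 5×8.5 cube at (9, 4.5) is present, so the union is just that shape — 1 connected region. The outline is a single polygon with 4 vertices. Extrusion per mm of travel: 0.6 × 0.24 / (π × 0.875²) = 0.059868. Accumulating E over each segment gives final E = 1.6164.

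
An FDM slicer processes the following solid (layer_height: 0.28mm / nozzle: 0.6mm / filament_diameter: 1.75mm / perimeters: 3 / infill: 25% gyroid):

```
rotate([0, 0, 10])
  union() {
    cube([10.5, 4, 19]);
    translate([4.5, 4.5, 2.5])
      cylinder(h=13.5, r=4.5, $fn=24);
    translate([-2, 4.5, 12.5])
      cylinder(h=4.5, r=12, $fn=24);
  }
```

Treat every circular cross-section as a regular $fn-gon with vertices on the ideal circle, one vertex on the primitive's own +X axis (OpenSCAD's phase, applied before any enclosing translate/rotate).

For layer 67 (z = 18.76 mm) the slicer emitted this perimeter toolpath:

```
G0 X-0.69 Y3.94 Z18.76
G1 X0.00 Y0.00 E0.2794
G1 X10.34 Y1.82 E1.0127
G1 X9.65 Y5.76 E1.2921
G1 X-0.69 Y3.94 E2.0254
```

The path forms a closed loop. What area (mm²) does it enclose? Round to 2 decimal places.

42.00 mm²

Apply the shoelace formula to the sequence of (X, Y) vertices; enclosed area = 42.00 mm².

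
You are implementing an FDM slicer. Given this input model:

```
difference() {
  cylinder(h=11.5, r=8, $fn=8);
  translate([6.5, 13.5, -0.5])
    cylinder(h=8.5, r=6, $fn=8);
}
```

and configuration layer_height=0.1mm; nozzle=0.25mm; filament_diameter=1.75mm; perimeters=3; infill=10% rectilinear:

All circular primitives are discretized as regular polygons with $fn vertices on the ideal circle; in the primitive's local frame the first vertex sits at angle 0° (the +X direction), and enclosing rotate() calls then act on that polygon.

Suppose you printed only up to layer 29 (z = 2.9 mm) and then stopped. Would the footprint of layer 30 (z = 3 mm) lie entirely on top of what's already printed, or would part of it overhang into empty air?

Compare the two slices. At z = 2.9: the r=8 cylinder contributes a regular 8-gon of circumradius 8 (area = (8/2)·8.000²·sin(360°/8) = 181.02 mm²); the r=6 cylinder at (6.5, 13.5) gives a regular 8-gon of circumradius 6 (constant along its height) (area = (8/2)·6.000²·sin(360°/8) = 101.82 mm²); After the difference (first − rest): starting from the r=8 cylinder (181.02 mm²), the r=6 cylinder at (6.5, 13.5) misses the remaining region (no effect) — area = 181.02 mm². At z = 3: the r=8 cylinder gives a regular 8-gon of circumradius 8 (constant along its height) (area = (8/2)·8.000²·sin(360°/8) = 181.02 mm²); the cylinder at (6.5, 13.5): section is a regular 8-gon, circumradius r=6 (area = (8/2)·6.000²·sin(360°/8) = 101.82 mm²); Taking the first minus the rest: starting from the r=8 cylinder (181.02 mm²), the r=6 cylinder at (6.5, 13.5) misses the remaining region (no effect) — area = 181.02 mm². Checking containment: the cross-section at z = 3 is a subset of the cross-section at z = 2.9.

entirely on top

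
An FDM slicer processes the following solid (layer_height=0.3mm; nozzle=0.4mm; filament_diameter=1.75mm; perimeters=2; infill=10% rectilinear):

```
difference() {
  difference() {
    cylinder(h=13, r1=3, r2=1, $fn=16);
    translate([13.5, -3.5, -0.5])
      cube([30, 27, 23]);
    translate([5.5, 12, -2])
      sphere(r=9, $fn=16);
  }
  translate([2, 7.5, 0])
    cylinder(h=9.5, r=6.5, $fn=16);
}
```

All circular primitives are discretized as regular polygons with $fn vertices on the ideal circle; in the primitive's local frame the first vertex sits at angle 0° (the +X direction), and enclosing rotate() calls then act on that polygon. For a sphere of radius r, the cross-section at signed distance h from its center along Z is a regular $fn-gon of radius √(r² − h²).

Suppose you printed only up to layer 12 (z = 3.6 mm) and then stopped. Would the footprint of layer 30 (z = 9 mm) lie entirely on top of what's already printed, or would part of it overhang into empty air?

Compare the two slices. At z = 3.6: the cone contributes a regular 16-gon of circumradius 2.446 (interpolated between r1=3 and r2=1 at t=0.277) (area = (16/2)·2.446²·sin(360°/16) = 18.32 mm²); the 30×27 cube at (13.5, -3.5) contributes its full rectangle (area 810.00 mm²); the sphere at (5.5, 12): section is a regular 16-gon, circumradius = √(r²−h²) = √(9²−5.6²) = 7.046 (area = (16/2)·7.046²·sin(360°/16) = 151.97 mm²); Taking the first minus the rest: starting from the cone (18.32 mm²), the 30×27 cube at (13.5, -3.5) misses the remaining region (no effect); the r=9 sphere at (5.5, 12) misses the remaining region (no effect) — area = 18.32 mm²; the r=6.5 cylinder at (2, 7.5) contributes a regular 16-gon of circumradius 6.5 (area = (16/2)·6.500²·sin(360°/16) = 129.35 mm²); Taking the first minus the rest: starting from the result so far (18.32 mm²), the r=6.5 cylinder at (2, 7.5) partially overlaps it — only the 2.67 mm² overlap (of its 129.35 mm²) is removed, clipping the outline — area = 15.65 mm². At z = 9: the cone contributes a regular 16-gon of circumradius 1.615 (interpolated between r1=3 and r2=1 at t=0.692) (area = (16/2)·1.615²·sin(360°/16) = 7.99 mm²); the cube at (13.5, -3.5) is present — its section is the full 30×27 rectangle (area 810.00 mm²); the sphere at (5.5, 12) is absent (|z−center|=11.000 > r=9); After the difference (first − rest): starting from the cone (7.99 mm²), the 30×27 cube at (13.5, -3.5) misses the remaining region (no effect) — area = 7.99 mm²; the cylinder at (2, 7.5): section is a regular 16-gon, circumradius r=6.5 (area = (16/2)·6.500²·sin(360°/16) = 129.35 mm²); Subtracting the remaining from the first: starting from the result so far (7.99 mm²), the r=6.5 cylinder at (2, 7.5) partially overlaps it — only the 0.24 mm² overlap (of its 129.35 mm²) is removed, clipping the outline — area = 7.74 mm². Checking containment: the cross-section at z = 9 is a subset of the cross-section at z = 3.6.

entirely on top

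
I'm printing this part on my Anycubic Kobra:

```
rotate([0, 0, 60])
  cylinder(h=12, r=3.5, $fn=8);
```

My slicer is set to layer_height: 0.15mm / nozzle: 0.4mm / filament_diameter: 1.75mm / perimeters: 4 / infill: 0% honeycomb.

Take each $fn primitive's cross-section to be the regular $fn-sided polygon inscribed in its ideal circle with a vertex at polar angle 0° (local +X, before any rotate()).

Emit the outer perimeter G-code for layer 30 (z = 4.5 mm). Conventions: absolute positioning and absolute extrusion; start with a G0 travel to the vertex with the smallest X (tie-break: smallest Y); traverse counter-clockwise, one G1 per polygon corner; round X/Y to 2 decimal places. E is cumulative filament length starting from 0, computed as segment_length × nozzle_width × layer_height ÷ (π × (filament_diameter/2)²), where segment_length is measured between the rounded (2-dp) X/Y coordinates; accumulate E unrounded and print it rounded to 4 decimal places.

At z = 4.5 mm: the r=3.5 cylinder gives a regular 8-gon of circumradius 3.5 (constant along its height); (rotated 60° about Z; rotation is an isometry so areas/perimeters/island counts are preserved). The outline is a single polygon with 8 vertices. Extrusion per mm of travel: 0.4 × 0.15 / (π × 0.875²) = 0.024945. Accumulating E over each segment gives final E = 0.5345.

G0 X-3.38 Y-0.91 Z4.50
G1 X-1.75 Y-3.03 E0.0667
G1 X0.91 Y-3.38 E0.1336
G1 X3.03 Y-1.75 E0.2003
G1 X3.38 Y0.91 E0.2673
G1 X1.75 Y3.03 E0.3340
G1 X-0.91 Y3.38 E0.4009
G1 X-3.03 Y1.75 E0.4676
G1 X-3.38 Y-0.91 E0.5345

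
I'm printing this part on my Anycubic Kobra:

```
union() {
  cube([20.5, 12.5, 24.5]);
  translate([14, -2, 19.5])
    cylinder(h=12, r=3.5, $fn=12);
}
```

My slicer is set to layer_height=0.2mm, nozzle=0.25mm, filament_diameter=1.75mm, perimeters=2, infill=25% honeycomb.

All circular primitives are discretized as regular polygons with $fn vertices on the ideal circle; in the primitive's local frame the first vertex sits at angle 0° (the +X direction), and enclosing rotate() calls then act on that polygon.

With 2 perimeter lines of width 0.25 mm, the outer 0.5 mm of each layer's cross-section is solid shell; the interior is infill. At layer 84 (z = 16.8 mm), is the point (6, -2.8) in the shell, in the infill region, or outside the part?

outside

At z = 16.8 mm: the cube (footprint 20.5×12.5) is included at this height; the cylinder at (14, -2) is absent (z outside [19.5, 31.5]); Taking the union: only the 20.5×12.5 cube is present, so the union is just that shape — 1 connected region. Overall, the cross-section is a single solid region. The nearest boundary edge runs (0.00, 0.00)→(20.50, 0.00); distance from the point to it = 2.80 mm. The point is not inside any of the regions above, so it lies outside the cross-section (2.80 mm from the nearest boundary).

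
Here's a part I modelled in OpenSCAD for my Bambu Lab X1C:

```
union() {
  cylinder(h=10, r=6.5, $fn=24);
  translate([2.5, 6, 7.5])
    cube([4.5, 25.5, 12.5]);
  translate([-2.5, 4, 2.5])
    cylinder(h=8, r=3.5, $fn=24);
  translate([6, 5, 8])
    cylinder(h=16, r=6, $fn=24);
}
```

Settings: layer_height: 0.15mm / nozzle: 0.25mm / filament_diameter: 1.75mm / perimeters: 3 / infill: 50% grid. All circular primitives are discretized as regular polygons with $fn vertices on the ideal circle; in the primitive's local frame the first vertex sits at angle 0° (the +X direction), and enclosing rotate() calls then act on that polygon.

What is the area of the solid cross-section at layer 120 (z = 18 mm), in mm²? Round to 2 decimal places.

At z = 18 mm: the cylinder is absent (z outside [0, 10]); the cube at (2.5, 6) is present — its section is the full 4.5×25.5 rectangle (area 114.75 mm²); the cylinder at (-2.5, 4) is absent (z outside [2.5, 10.5]); the r=6 cylinder at (6, 5) contributes a regular 24-gon of circumradius 6 (area = (24/2)·6.000²·sin(360°/24) = 111.81 mm²); Combining (union): the regions partially overlap — summed areas 226.56 mm² minus the doubly-counted overlap 21.05 mm² gives 205.51 mm² — area = 205.51 mm². Overall, the cross-section is a single solid region. Net area = 205.51 mm².

205.51 mm²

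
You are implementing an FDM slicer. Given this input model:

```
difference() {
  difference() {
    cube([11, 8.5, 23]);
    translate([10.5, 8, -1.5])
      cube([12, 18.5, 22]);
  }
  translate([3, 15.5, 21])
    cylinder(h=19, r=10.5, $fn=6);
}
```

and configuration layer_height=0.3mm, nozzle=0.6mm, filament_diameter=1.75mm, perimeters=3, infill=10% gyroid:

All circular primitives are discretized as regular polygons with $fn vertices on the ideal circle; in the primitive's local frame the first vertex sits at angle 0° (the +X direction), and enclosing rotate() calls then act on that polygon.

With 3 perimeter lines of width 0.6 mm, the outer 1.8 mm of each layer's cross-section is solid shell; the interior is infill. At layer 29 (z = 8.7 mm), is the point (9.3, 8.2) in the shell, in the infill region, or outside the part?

At z = 8.7 mm: the cube (footprint 11×8.5) is included at this height; the cube at (10.5, 8) is present — its section is the full 12×18.5 rectangle; After the difference (first − rest): starting from the 11×8.5 cube, the 12×18.5 cube at (10.5, 8) partially overlaps it — only the 0.25 mm² overlap (of its 222.00 mm²) is removed, clipping the outline — 1 connected region; the cylinder at (3, 15.5) is not intersected at this z (z outside [21, 40]); Subtracting the remaining from the first: none of the subtracted shapes is present at this height, so the result so far is unchanged — 1 connected region. Overall, the cross-section is a single solid region. The nearest boundary edge runs (0.00, 8.50)→(10.50, 8.50); distance from the point to it = 0.30 mm. The point is inside the cross-section, 0.30 mm from the nearest boundary — within the 1.8 mm shell band (3 × 0.6).

shell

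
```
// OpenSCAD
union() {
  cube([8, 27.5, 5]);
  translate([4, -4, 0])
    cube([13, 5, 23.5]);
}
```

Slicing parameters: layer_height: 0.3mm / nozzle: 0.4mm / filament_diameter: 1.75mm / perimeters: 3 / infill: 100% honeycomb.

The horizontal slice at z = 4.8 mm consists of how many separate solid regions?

At z = 4.8 mm: the cube is present — its section is the full 8×27.5 rectangle; the cube at (4, -4) is present — its section is the full 13×5 rectangle; Merging all regions: the regions partially overlap (shared area 4.00 mm²), so overlapping operands fuse into one piece — 1 connected region. The result has 1 disconnected region.

1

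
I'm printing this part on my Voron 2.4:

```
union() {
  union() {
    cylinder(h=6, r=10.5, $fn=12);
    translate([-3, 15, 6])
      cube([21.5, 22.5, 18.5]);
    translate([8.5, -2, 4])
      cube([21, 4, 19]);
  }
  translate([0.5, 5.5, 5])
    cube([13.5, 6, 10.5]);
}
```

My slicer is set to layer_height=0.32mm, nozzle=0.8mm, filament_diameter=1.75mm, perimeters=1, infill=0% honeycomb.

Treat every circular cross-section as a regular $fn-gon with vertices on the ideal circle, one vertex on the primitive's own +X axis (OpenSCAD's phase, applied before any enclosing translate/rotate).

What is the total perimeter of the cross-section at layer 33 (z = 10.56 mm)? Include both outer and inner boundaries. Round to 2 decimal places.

177.00 mm

At z = 10.56 mm: the cylinder is absent (z outside [0, 6]); the cube at (-3, 15) (footprint 21.5×22.5) is included at this height (perimeter 88.00 mm); the cube at (8.5, -2) (footprint 21×4) is included at this height (perimeter 50.00 mm); Merging all regions: the 2 present regions are separate (no shared area or edge), so areas and boundary lengths simply add and each stays a separate island — boundary = 138.00 mm; the cube at (0.5, 5.5) (footprint 13.5×6) is included at this height (perimeter 39.00 mm); Taking the union: the 2 present regions are separate (no shared area or edge), so areas and boundary lengths simply add and each stays a separate island — boundary = 177.00 mm. Overall, the cross-section has 3 separate islands. Total boundary length (outer) = 177.00 mm.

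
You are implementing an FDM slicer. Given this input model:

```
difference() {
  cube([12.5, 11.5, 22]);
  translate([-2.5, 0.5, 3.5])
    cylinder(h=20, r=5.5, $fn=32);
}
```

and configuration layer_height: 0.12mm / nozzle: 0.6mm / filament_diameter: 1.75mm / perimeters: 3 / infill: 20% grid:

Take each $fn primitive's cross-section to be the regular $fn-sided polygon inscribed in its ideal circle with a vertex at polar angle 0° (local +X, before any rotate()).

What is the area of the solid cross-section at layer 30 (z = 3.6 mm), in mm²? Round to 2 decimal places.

At z = 3.6 mm: the cube (footprint 12.5×11.5) is included at this height (area 143.75 mm²); the r=5.5 cylinder at (-2.5, 0.5) gives a regular 32-gon of circumradius 5.5 (constant along its height) (area = (32/2)·5.500²·sin(360°/32) = 94.42 mm²); Subtracting the remaining from the first: starting from the 12.5×11.5 cube (143.75 mm²), the r=5.5 cylinder at (-2.5, 0.5) partially overlaps it — only the 11.88 mm² overlap (of its 94.42 mm²) is removed, clipping the outline — area = 131.87 mm². Overall, the cross-section is a single solid region. Net area = 131.87 mm².

131.87 mm²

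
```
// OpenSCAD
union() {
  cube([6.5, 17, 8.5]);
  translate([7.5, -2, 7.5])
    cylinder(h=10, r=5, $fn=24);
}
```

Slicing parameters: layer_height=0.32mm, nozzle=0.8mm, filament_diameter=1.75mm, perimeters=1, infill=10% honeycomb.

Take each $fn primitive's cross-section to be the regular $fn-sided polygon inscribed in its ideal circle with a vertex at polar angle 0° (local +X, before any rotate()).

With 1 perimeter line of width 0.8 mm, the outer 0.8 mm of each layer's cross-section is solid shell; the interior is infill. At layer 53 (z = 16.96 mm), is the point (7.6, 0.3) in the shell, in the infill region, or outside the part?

infill

At z = 16.96 mm: the cube is absent (z outside [0, 8.5]); the r=5 cylinder at (7.5, -2) gives a regular 24-gon of circumradius 5 (constant along its height); Combining (union): only the r=5 cylinder at (7.5, -2) is present, so the union is just that shape — 1 connected region. Overall, the cross-section is a single solid region. The nearest boundary edge runs (8.79, 2.83)→(7.50, 3.00); distance from the point to it = 2.66 mm. The point is inside the cross-section and 2.66 mm from the nearest boundary — more than the 0.8 mm shell width (1 × 0.8), so it's in the infill interior.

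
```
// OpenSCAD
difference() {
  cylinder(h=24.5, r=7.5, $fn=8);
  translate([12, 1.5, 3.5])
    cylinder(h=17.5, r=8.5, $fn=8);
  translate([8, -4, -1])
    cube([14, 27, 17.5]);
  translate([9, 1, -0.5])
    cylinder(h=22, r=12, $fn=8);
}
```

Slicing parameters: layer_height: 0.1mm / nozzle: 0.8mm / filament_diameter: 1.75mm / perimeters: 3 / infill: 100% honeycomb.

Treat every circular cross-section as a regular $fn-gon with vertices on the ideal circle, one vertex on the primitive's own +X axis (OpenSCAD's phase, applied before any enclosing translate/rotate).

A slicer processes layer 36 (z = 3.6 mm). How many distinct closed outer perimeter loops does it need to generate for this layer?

1

At z = 3.6 mm: the r=7.5 cylinder gives a regular 8-gon of circumradius 7.5 (constant along its height); the r=8.5 cylinder at (12, 1.5) contributes a regular 8-gon of circumradius 8.5; the 14×27 cube at (8, -4) contributes its full rectangle; the r=12 cylinder at (9, 1) gives a regular 8-gon of circumradius 12 (constant along its height); After the difference (first − rest): starting from the r=7.5 cylinder, the r=8.5 cylinder at (12, 1.5) partially overlaps it — only the 18.83 mm² overlap (of its 204.35 mm²) is removed, clipping the outline; the 14×27 cube at (8, -4) misses the remaining region (no effect); the r=12 cylinder at (9, 1) partially overlaps it — only the 82.03 mm² overlap (of its 407.29 mm²) is removed, clipping the outline — 1 connected region. The result has 1 disconnected region.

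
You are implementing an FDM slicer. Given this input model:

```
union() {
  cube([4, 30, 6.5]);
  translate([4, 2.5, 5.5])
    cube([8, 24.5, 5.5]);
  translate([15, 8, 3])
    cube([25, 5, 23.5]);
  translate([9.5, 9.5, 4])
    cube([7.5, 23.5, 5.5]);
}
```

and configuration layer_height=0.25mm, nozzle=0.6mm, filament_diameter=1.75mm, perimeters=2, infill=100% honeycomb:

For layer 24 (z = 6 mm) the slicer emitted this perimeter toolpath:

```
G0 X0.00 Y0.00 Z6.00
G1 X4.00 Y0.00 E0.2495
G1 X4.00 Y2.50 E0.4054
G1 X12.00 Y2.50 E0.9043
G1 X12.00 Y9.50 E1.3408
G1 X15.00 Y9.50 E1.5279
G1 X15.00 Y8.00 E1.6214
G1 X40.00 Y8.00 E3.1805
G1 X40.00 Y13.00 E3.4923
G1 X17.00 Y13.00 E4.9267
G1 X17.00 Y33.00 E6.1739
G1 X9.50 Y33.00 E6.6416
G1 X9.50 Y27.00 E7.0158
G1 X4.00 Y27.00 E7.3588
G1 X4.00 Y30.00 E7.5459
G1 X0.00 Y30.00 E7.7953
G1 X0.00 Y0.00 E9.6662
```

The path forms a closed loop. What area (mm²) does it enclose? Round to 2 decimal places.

Apply the shoelace formula to the sequence of (X, Y) vertices; enclosed area = 566.50 mm².

566.50 mm²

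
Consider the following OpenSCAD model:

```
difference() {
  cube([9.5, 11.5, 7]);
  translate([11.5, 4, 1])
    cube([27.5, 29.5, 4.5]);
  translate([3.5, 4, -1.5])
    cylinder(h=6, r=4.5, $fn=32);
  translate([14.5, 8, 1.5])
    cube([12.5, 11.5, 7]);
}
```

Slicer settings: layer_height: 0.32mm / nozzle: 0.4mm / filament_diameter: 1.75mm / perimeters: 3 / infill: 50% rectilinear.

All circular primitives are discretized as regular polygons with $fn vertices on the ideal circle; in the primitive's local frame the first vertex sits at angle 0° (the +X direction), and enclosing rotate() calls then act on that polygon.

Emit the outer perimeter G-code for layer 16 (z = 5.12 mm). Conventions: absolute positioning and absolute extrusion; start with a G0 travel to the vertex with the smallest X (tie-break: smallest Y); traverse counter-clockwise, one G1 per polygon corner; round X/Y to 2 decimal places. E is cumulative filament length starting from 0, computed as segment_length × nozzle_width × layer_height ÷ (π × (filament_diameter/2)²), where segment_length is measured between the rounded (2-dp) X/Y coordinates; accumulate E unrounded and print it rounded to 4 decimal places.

At z = 5.12 mm: the 9.5×11.5 cube contributes its full rectangle; the 27.5×29.5 cube at (11.5, 4) contributes its full rectangle; the cylinder at (3.5, 4) does not reach this height (z outside [-1.5, 4.5]); the cube at (14.5, 8) is present — its section is the full 12.5×11.5 rectangle; Taking the first minus the rest: starting from the 9.5×11.5 cube, the 27.5×29.5 cube at (11.5, 4) misses the remaining region (no effect); the 12.5×11.5 cube at (14.5, 8) misses the remaining region (no effect) — 1 connected region. The outline is a single polygon with 4 vertices. Extrusion per mm of travel: 0.4 × 0.32 / (π × 0.875²) = 0.053216. Accumulating E over each segment gives final E = 2.2351.

G0 X0.00 Y0.00 Z5.12
G1 X9.50 Y0.00 E0.5056
G1 X9.50 Y11.50 E1.1175
G1 X0.00 Y11.50 E1.6231
G1 X0.00 Y0.00 E2.2351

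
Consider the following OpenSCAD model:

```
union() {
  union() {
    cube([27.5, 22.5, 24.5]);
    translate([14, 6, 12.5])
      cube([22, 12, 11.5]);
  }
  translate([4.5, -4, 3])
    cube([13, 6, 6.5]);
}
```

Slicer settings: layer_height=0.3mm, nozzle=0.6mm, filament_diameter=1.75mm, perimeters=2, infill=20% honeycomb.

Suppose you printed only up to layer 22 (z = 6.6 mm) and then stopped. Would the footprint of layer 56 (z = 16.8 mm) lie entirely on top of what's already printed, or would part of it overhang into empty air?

part overhangs

Compare the two slices. At z = 6.6: the 27.5×22.5 cube contributes its full rectangle (area 618.75 mm²); the cube at (14, 6) is absent (z outside [12.5, 24]); Combining (union): only the 27.5×22.5 cube is present, so the union is just that shape — area = 618.75 mm²; the cube at (4.5, -4) is present — its section is the full 13×6 rectangle (area 78.00 mm²); Taking the union: the regions partially overlap — summed areas 696.75 mm² minus the doubly-counted overlap 26.00 mm² gives 670.75 mm² — area = 670.75 mm². At z = 16.8: the cube is present — its section is the full 27.5×22.5 rectangle (area 618.75 mm²); the cube at (14, 6) is present — its section is the full 22×12 rectangle (area 264.00 mm²); Taking the union: the regions partially overlap — summed areas 882.75 mm² minus the doubly-counted overlap 162.00 mm² gives 720.75 mm² — area = 720.75 mm²; the cube at (4.5, -4) does not reach this height (z outside [3, 9.5]); Taking the union: only that combined region is present, so the union is just that shape — area = 720.75 mm². Checking containment: at z = 16.8 the cross-section extends beyond the z = 6.6 cross-section by about 102.00 mm².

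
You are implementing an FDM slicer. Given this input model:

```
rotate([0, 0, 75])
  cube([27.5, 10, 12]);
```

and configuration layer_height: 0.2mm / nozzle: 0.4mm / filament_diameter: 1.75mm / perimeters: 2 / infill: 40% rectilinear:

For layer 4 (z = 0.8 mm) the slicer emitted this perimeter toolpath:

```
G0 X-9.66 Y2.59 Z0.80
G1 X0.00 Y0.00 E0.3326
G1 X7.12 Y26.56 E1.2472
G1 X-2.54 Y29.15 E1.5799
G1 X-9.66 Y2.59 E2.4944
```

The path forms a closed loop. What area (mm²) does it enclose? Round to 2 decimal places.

275.01 mm²

Apply the shoelace formula to the sequence of (X, Y) vertices; enclosed area = 275.01 mm².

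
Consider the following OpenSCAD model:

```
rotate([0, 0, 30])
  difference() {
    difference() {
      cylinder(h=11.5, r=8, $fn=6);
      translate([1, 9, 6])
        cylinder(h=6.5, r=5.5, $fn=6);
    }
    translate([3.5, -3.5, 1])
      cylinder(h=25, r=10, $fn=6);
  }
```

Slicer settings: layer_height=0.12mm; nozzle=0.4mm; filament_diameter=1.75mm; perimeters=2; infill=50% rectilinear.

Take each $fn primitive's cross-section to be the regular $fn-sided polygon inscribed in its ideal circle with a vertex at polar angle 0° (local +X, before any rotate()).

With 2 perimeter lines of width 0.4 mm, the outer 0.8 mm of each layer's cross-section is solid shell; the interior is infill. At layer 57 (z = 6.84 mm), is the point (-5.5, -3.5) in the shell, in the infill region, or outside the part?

infill

At z = 6.84 mm: the r=8 cylinder gives a regular 6-gon of circumradius 8 (constant along its height); the r=5.5 cylinder at (1, 9) contributes a regular 6-gon of circumradius 5.5; After the difference (first − rest): starting from the r=8 cylinder, the r=5.5 cylinder at (1, 9) partially overlaps it — only the 18.25 mm² overlap (of its 78.59 mm²) is removed, clipping the outline — 1 connected region; the r=10 cylinder at (3.5, -3.5) contributes a regular 6-gon of circumradius 10; After the difference (first − rest): starting from that combined region, the r=10 cylinder at (3.5, -3.5) partially overlaps it — only the 121.49 mm² overlap (of its 259.81 mm²) is removed, clipping the outline — 2 connected regions; (rotated 30° about Z; rotation is an isometry so areas/perimeters/island counts are preserved). Overall, the cross-section has 2 separate islands. Undo the 30° rotation: the query point maps to (-6.513, -0.281) in the un-rotated model frame. The nearest boundary edge runs (-6.24, -3.05)→(-8.00, 0.00); distance from the point to it = 1.15 mm. (Shell/infill is judged within the island containing the point — the largest one.) The point is inside the cross-section and 1.15 mm from the nearest boundary — more than the 0.8 mm shell width (2 × 0.4), so it's in the infill interior.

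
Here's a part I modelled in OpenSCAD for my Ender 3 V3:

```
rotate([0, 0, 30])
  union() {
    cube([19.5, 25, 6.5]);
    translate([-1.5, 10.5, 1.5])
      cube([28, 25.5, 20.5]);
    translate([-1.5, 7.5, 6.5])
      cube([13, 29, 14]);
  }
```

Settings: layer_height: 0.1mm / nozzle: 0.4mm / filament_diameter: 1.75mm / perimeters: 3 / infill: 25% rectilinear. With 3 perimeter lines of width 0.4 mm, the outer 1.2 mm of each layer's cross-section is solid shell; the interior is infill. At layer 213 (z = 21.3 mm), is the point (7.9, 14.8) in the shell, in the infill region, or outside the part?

At z = 21.3 mm: the cube is absent (z outside [0, 6.5]); the cube at (-1.5, 10.5) is present — its section is the full 28×25.5 rectangle; the cube at (-1.5, 7.5) is absent (z outside [6.5, 20.5]); Combining (union): only the 28×25.5 cube at (-1.5, 10.5) is present, so the union is just that shape — 1 connected region; (rotated 30° about Z; rotation is an isometry so areas/perimeters/island counts are preserved). Overall, the cross-section is a single solid region. Undo the 30° rotation: the query point maps to (14.242, 8.867) in the un-rotated model frame. The nearest boundary edge runs (-1.50, 10.50)→(26.50, 10.50); distance from the point to it = 1.63 mm. The point is not inside any of the regions above, so it lies outside the cross-section (1.63 mm from the nearest boundary).

outside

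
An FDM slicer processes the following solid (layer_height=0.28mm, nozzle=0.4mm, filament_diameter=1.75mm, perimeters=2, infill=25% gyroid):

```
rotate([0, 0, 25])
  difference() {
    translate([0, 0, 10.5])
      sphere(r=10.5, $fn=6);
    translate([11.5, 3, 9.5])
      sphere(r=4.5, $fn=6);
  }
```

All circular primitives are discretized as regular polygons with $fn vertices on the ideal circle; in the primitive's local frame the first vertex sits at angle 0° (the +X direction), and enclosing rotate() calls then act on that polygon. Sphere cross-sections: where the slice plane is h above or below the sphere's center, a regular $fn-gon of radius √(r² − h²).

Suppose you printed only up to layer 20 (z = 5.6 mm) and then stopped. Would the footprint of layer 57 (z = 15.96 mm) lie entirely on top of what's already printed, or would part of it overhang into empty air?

entirely on top

Compare the two slices. At z = 5.6: the r=10.5 sphere slices to a regular 6-gon of circumradius 9.287 (√(r²−h²) with h=4.9 from center) (area = (6/2)·9.287²·sin(360°/6) = 224.06 mm²); the r=4.5 sphere at (11.5, 3) slices to a regular 6-gon of circumradius 2.245 (√(r²−h²) with h=3.9 from center) (area = (6/2)·2.245²·sin(360°/6) = 13.09 mm²); After the difference (first − rest): starting from the r=10.5 sphere (224.06 mm²), the r=4.5 sphere at (11.5, 3) misses the remaining region (no effect) — area = 224.06 mm²; (rotated 25° about Z; rotation is an isometry so areas/perimeters/island counts are preserved). At z = 15.96: the r=10.5 sphere contributes a regular 6-gon of circumradius √(10.5²−5.46²) = 8.969 (area = (6/2)·8.969²·sin(360°/6) = 208.99 mm²); the sphere at (11.5, 3) is not intersected at this z (|z−center|=6.460 > r=4.5); Taking the first minus the rest: none of the subtracted shapes is present at this height, so the r=10.5 sphere is unchanged — area = 208.99 mm²; (whole slice rotated 25° about Z — lengths, areas and connectivity unchanged). Checking containment: the cross-section at z = 15.96 is a subset of the cross-section at z = 5.6.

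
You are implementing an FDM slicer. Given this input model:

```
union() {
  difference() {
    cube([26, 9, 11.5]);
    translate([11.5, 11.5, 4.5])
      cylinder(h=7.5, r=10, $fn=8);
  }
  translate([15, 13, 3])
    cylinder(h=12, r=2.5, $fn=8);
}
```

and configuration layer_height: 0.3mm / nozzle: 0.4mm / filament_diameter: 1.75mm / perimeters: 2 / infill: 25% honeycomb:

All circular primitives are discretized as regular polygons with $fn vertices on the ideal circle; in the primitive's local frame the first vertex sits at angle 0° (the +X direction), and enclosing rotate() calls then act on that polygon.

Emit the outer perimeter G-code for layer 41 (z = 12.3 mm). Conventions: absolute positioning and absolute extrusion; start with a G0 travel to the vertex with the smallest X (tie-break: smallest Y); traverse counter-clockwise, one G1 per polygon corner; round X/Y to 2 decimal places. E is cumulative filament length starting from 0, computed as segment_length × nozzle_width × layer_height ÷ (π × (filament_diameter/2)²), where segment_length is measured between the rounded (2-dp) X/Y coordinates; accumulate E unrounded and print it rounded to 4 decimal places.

G0 X12.50 Y13.00 Z12.30
G1 X13.23 Y11.23 E0.0955
G1 X15.00 Y10.50 E0.1910
G1 X16.77 Y11.23 E0.2866
G1 X17.50 Y13.00 E0.3821
G1 X16.77 Y14.77 E0.4776
G1 X15.00 Y15.50 E0.5731
G1 X13.23 Y14.77 E0.6686
G1 X12.50 Y13.00 E0.7642

At z = 12.3 mm: the cube does not reach this height (z outside [0, 11.5]); the cylinder at (11.5, 11.5) is absent (z outside [4.5, 12]); After the difference (first − rest): the first operand is absent here, so nothing remains; the r=2.5 cylinder at (15, 13) gives a regular 8-gon of circumradius 2.5 (constant along its height); Merging all regions: only the r=2.5 cylinder at (15, 13) is present, so the union is just that shape — 1 connected region. The outline is a single polygon with 8 vertices. Extrusion per mm of travel: 0.4 × 0.3 / (π × 0.875²) = 0.049890. Accumulating E over each segment gives final E = 0.7642.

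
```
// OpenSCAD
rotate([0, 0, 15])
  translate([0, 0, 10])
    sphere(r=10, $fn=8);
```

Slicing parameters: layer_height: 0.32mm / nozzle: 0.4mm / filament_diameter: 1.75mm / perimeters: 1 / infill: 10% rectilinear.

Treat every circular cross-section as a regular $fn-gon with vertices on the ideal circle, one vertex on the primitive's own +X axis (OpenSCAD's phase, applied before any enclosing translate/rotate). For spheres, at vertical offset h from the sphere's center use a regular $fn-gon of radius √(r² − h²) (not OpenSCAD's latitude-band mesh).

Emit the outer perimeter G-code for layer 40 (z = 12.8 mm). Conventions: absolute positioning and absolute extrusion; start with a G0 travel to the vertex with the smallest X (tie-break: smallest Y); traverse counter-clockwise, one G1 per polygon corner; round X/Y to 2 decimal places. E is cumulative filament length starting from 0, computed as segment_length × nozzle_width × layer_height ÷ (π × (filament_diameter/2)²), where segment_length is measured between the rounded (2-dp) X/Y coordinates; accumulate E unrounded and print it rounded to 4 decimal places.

At z = 12.8 mm: the r=10 sphere contributes a regular 8-gon of circumradius √(10²−2.8²) = 9.600; (rotated 15° about Z; rotation is an isometry so areas/perimeters/island counts are preserved). The outline is a single polygon with 8 vertices. Extrusion per mm of travel: 0.4 × 0.32 / (π × 0.875²) = 0.053216. Accumulating E over each segment gives final E = 3.1269.

G0 X-9.27 Y-2.48 Z12.80
G1 X-4.80 Y-8.31 E0.3909
G1 X2.48 Y-9.27 E0.7817
G1 X8.31 Y-4.80 E1.1727
G1 X9.27 Y2.48 E1.5634
G1 X4.80 Y8.31 E1.9544
G1 X-2.48 Y9.27 E2.3451
G1 X-8.31 Y4.80 E2.7361
G1 X-9.27 Y-2.48 E3.1269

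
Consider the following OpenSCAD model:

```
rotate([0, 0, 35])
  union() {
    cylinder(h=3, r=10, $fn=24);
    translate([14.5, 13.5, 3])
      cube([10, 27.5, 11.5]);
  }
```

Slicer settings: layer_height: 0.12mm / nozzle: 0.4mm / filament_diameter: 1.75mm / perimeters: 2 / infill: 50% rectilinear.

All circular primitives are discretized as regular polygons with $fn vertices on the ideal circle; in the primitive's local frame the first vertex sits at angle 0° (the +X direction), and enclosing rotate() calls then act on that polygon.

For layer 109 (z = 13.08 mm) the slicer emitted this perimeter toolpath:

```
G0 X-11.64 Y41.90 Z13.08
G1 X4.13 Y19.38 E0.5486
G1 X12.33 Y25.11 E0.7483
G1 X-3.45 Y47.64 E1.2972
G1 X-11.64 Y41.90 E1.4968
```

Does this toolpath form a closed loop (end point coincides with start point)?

yes

Start point (G0): (-11.64, 41.90). End point (last G1): the path returns to the start — closed.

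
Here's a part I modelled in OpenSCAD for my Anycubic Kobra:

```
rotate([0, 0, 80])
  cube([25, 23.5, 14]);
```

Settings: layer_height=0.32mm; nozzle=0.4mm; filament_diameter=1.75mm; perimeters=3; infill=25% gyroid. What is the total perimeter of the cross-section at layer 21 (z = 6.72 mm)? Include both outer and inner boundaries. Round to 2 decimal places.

At z = 6.72 mm: the cube is present — its section is the full 25×23.5 rectangle (perimeter 97.00 mm); (whole slice rotated 80° about Z — lengths, areas and connectivity unchanged). Overall, the cross-section is a single solid region. Total boundary length (outer) = 97.00 mm.

97.00 mm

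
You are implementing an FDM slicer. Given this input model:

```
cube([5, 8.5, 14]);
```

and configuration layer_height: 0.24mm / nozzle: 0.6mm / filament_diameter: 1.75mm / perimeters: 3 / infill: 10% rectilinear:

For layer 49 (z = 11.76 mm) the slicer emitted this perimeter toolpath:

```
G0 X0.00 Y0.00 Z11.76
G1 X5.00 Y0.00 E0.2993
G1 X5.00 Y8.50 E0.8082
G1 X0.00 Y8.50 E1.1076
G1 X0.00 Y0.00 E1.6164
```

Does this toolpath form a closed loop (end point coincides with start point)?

Start point (G0): (0.00, 0.00). End point (last G1): the path returns to the start — closed.

yes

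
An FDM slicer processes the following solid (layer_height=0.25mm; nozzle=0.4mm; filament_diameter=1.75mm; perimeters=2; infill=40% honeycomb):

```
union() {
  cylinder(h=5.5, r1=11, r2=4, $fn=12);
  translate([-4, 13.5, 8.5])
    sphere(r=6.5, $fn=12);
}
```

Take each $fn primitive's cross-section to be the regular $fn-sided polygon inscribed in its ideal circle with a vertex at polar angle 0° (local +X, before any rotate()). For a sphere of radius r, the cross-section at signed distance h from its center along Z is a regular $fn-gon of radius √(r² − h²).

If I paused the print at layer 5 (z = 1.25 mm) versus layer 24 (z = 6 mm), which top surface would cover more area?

layer 5 (z = 1.25 mm)

Layer 5 (z = 1.25): the cone contributes a regular 12-gon of circumradius 9.409 (interpolated between r1=11 and r2=4 at t=0.227) (area = (12/2)·9.409²·sin(360°/12) = 265.59 mm²); the sphere at (-4, 13.5) is absent (|z−center|=7.250 > r=6.5); Merging all regions: only the cone is present, so the union is just that shape — area = 265.59 mm². So its area = 265.59 mm². Layer 24 (z = 6): the cone is not intersected at this z (z outside [0, 5.5]); the sphere at (-4, 13.5): section is a regular 12-gon, circumradius = √(r²−h²) = √(6.5²−2.5²) = 6.000 (area = (12/2)·6.000²·sin(360°/12) = 108.00 mm²); Combining (union): only the r=6.5 sphere at (-4, 13.5) is present, so the union is just that shape — area = 108.00 mm². So its area = 108.00 mm². Layer 5 is larger (265.59 vs 108.00 mm²).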